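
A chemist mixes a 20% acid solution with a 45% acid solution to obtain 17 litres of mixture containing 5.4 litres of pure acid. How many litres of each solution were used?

Let a = litres of solution A, b = litres of solution B.
  a + b = 17
  (1/5)a + (9/20)b = 27/5
From equation 1: a = 17 − b.
Substitute into equation 2 and solve: b = 8.
Then a = 9.

litres of solution A: 9, litres of solution B: 8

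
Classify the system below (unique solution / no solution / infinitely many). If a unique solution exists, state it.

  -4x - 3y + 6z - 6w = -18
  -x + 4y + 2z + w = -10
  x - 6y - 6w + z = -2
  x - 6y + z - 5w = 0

Row-reduce the augmented matrix:
R1 ← R1 / (-4).
R2 ← R2 + 1·R1.
R3 ← R3 − 1·R1.
R4 ← R4 − 1·R1.
R2 ← R2 / (19/4).
R1 ← R1 − 3/4·R2.
R3 ← R3 + 27/4·R2.
R4 ← R4 + 27/4·R2.
R3 ← R3 / (61/19).
R1 ← R1 + 30/19·R3.
R2 ← R2 − 2/19·R3.
R4 ← R4 − 61/19·R3.
R1 ← R1 + 51/61·R4.
R2 ← R2 − 40/61·R4.
R3 ← R3 + 75/61·R4.
Reading off the reduced rows gives x = 0, y = -2, z = -2, w = 2.

x = 0, y = -2, z = -2, w = 2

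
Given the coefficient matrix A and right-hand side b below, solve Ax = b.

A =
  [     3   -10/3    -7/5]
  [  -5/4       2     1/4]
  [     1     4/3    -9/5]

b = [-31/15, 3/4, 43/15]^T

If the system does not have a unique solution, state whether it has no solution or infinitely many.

Row-reduce:
R1 ← R1 / (3).
R2 ← R2 + 5/4·R1.
R3 ← R3 − 1·R1.
R2 ← R2 / (11/18).
R1 ← R1 + 10/9·R2.
R3 ← R3 − 22/9·R2.
Row 3 reduces to 0 = 4, a contradiction. The system is inconsistent.

no solution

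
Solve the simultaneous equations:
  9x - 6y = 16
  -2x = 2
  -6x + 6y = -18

Row-reduce:
R1 ← R1 / (9).
R2 ← R2 + 2·R1.
R3 ← R3 + 6·R1.
R2 ← R2 / (-4/3).
R1 ← R1 + 2/3·R2.
R3 ← R3 − 2·R2.
Row 3 reduces to 0 = 1, a contradiction. The system is inconsistent.

no solution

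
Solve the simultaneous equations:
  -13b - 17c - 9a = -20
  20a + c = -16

infinitely many solutions

Row-reduce:
R1 ← R1 / (-9).
R2 ← R2 − 20·R1.
R2 ← R2 / (-260/9).
R1 ← R1 − 13/9·R2.
Rank is 2 with 3 unknowns, leaving c free.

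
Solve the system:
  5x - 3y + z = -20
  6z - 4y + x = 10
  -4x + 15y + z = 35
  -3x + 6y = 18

no solution

Row-reduce:
R1 ← R1 / (5).
R2 ← R2 − 1·R1.
R3 ← R3 + 4·R1.
R4 ← R4 + 3·R1.
R2 ← R2 / (-17/5).
R1 ← R1 + 3/5·R2.
R3 ← R3 − 63/5·R2.
R4 ← R4 − 21/5·R2.
R3 ← R3 / (396/17).
R1 ← R1 + 14/17·R3.
R2 ← R2 + 29/17·R3.
R4 ← R4 − 132/17·R3.
Row 4 reduces to 0 = -1/3, a contradiction. The system is inconsistent.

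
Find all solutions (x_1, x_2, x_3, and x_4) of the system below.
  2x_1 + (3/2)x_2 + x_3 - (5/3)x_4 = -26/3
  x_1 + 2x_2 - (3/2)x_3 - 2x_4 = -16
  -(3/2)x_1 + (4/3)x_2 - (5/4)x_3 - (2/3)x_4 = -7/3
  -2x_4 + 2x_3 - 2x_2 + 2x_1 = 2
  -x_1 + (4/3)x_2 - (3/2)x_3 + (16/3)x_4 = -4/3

no solution

Row-reduce:
R1 ← R1 / (2).
R2 ← R2 − 1·R1.
R3 ← R3 + 3/2·R1.
R4 ← R4 − 2·R1.
R5 ← R5 + 1·R1.
R2 ← R2 / (5/4).
R1 ← R1 − 3/4·R2.
R3 ← R3 − 59/24·R2.
R4 ← R4 + 7/2·R2.
R5 ← R5 − 25/12·R2.
R3 ← R3 / (103/30).
R1 ← R1 − 17/10·R3.
R2 ← R2 + 8/5·R3.
R4 ← R4 + 23/5·R3.
R5 ← R5 − 7/3·R3.
R4 ← R4 / (-956/309).
R1 ← R1 + 33/103·R4.
R2 ← R2 + 78/103·R4.
R3 ← R3 − 34/309·R4.
R5 ← R5 − 1912/309·R4.
Row 5 reduces to 0 = -2, a contradiction. The system is inconsistent.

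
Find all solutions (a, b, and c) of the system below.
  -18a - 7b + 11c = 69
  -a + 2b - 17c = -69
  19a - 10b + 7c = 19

a = -1, b = -1, c = 4

Row-reduce the augmented matrix:
R1 ← R1 / (-18).
R2 ← R2 + 1·R1.
R3 ← R3 − 19·R1.
R2 ← R2 / (43/18).
R1 ← R1 − 7/18·R2.
R3 ← R3 + 313/18·R2.
R3 ← R3 / (-4712/43).
R1 ← R1 − 97/43·R3.
R2 ← R2 + 317/43·R3.
Reading off the reduced rows gives a = -1, b = -1, c = 4.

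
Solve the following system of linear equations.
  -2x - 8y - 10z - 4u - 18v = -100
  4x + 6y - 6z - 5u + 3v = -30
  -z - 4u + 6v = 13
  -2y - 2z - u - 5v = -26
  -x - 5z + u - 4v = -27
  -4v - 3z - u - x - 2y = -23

Row-reduce:
R1 ← R1 / (-2).
R2 ← R2 − 4·R1.
R5 ← R5 + 1·R1.
R6 ← R6 + 1·R1.
R2 ← R2 / (-10).
R1 ← R1 − 4·R2.
R4 ← R4 + 2·R2.
R5 ← R5 − 4·R2.
R6 ← R6 − 2·R2.
R3 ← R3 / (-1).
R1 ← R1 + 27/5·R3.
R2 ← R2 − 13/5·R3.
R4 ← R4 − 16/5·R3.
R5 ← R5 + 52/5·R3.
R6 ← R6 + 16/5·R3.
R4 ← R4 / (-56/5).
R1 ← R1 − 92/5·R4.
R2 ← R2 + 91/10·R4.
R3 ← R3 − 4·R4.
R5 ← R5 − 197/5·R4.
R6 ← R6 − 56/5·R4.
R5 ← R5 / (18/7).
R1 ← R1 + 17/7·R5.
R2 ← R2 − 2·R5.
R3 ← R3 − 10/7·R5.
R4 ← R4 + 13/7·R5.
Row 6 reduces to 0 = 1, a contradiction. The system is inconsistent.

no solution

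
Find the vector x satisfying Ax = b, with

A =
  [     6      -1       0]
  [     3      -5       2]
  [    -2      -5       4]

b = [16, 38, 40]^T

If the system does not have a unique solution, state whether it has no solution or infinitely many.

Row-reduce the augmented matrix:
R1 ← R1 / (6).
R2 ← R2 − 3·R1.
R3 ← R3 + 2·R1.
R2 ← R2 / (-9/2).
R1 ← R1 + 1/6·R2.
R3 ← R3 + 16/3·R2.
R3 ← R3 / (44/27).
R1 ← R1 + 2/27·R3.
R2 ← R2 + 4/9·R3.
Reading off the reduced rows gives x_1 = 2, x_2 = -4, x_3 = 6.

x_1 = 2, x_2 = -4, x_3 = 6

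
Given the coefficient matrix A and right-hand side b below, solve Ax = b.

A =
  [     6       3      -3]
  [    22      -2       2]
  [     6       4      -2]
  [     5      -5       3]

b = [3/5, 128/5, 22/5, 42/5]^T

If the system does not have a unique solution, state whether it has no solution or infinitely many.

Row-reduce the augmented matrix:
R1 ← R1 / (6).
R2 ← R2 − 22·R1.
R3 ← R3 − 6·R1.
R4 ← R4 − 5·R1.
R2 ← R2 / (-13).
R1 ← R1 − 1/2·R2.
R3 ← R3 − 1·R2.
R4 ← R4 + 15/2·R2.
R3 ← R3 / (2).
R2 ← R2 + 1·R3.
R4 ← R4 + 2·R3.
R4 reduces to 0 = 0, so the extra equation is consistent.
Reading off the reduced rows gives x_1 = 1, x_2 = 1, x_3 = 14/5.

x_1 = 1, x_2 = 1, x_3 = 14/5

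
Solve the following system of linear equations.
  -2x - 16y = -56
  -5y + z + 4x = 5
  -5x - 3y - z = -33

Row-reduce:
R1 ← R1 / (-2).
R2 ← R2 − 4·R1.
R3 ← R3 + 5·R1.
R2 ← R2 / (-37).
R1 ← R1 − 8·R2.
R3 ← R3 − 37·R2.
Rank is 2 with 3 unknowns, leaving z free.

infinitely many solutions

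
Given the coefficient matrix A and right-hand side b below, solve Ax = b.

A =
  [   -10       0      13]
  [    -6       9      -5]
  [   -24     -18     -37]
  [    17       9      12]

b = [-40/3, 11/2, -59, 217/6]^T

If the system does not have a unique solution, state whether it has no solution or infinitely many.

Row-reduce the augmented matrix:
R1 ← R1 / (-10).
R2 ← R2 + 6·R1.
R3 ← R3 + 24·R1.
R4 ← R4 − 17·R1.
R2 ← R2 / (9).
R3 ← R3 + 18·R2.
R4 ← R4 − 9·R2.
R3 ← R3 / (-469/5).
R1 ← R1 + 13/10·R3.
R2 ← R2 + 64/45·R3.
R4 ← R4 − 469/10·R3.
R4 reduces to 0 = 0, so the extra equation is consistent.
Reading off the reduced rows gives x_1 = 4/3, x_2 = 3/2, x_3 = 0.

x_1 = 4/3, x_2 = 3/2, x_3 = 0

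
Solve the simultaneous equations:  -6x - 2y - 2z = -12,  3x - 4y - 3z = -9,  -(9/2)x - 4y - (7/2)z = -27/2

Row-reduce:
R1 ← R1 / (-6).
R2 ← R2 − 3·R1.
R3 ← R3 + 9/2·R1.
R2 ← R2 / (-5).
R1 ← R1 − 1/3·R2.
R3 ← R3 + 5/2·R2.
Row 3 reduces to 0 = 3, a contradiction. The system is inconsistent.

no solution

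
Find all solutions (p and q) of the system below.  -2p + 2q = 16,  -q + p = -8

infinitely many solutions

Row-reduce:
R1 ← R1 / (-2).
R2 ← R2 − 1·R1.
Rank is 1 with 2 unknowns, leaving q free.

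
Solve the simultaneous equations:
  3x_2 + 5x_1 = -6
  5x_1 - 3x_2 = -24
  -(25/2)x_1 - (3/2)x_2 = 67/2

Row-reduce:
R1 ← R1 / (5).
R2 ← R2 − 5·R1.
R3 ← R3 + 25/2·R1.
R2 ← R2 / (-6).
R1 ← R1 − 3/5·R2.
R3 ← R3 − 6·R2.
Row 3 reduces to 0 = 1/2, a contradiction. The system is inconsistent.

no solution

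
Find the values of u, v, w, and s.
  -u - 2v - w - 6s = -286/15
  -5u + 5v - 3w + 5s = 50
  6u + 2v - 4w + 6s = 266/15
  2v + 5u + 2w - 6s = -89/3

Row-reduce the augmented matrix:
R1 ← R1 / (-1).
R2 ← R2 + 5·R1.
R3 ← R3 − 6·R1.
R4 ← R4 − 5·R1.
R2 ← R2 / (15).
R1 ← R1 − 2·R2.
R3 ← R3 + 10·R2.
R4 ← R4 + 8·R2.
R3 ← R3 / (-26/3).
R1 ← R1 − 11/15·R3.
R2 ← R2 − 2/15·R3.
R4 ← R4 + 29/15·R3.
R4 ← R4 / (-206/13).
R1 ← R1 − 10/13·R4.
R2 ← R2 − 29/13·R4.
R3 ← R3 − 10/13·R4.
Reading off the reduced rows gives u = -13/5, v = 3, w = -7/3, s = 3.

u = -13/5, v = 3, w = -7/3, s = 3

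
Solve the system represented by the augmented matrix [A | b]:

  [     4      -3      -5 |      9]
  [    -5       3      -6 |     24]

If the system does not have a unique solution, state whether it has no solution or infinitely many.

infinitely many solutions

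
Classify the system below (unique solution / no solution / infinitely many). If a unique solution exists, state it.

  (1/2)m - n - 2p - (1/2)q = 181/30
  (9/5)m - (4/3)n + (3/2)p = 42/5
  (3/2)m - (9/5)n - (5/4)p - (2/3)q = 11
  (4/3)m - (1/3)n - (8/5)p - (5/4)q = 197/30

m = 3, n = -3, p = -2/3, q = -2/5

Row-reduce the augmented matrix:
R1 ← R1 / (1/2).
R2 ← R2 − 9/5·R1.
R3 ← R3 − 3/2·R1.
R4 ← R4 − 4/3·R1.
R2 ← R2 / (34/15).
R1 ← R1 + 2·R2.
R3 ← R3 − 6/5·R2.
R4 ← R4 − 7/3·R2.
R3 ← R3 / (49/340).
R1 ← R1 − 125/34·R3.
R2 ← R2 − 261/68·R3.
R4 ← R4 + 5327/1020·R3.
R4 ← R4 / (-7691/1260).
R1 ← R1 − 535/147·R4.
R2 ← R2 − 195/49·R4.
R3 ← R3 + 122/147·R4.
Reading off the reduced rows gives m = 3, n = -3, p = -2/3, q = -2/5.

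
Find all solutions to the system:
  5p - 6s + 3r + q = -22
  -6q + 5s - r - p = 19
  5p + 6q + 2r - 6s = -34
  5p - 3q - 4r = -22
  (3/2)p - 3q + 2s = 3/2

no solution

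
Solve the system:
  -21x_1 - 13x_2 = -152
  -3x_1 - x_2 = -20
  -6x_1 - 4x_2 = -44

x_1 = 6, x_2 = 2

Row-reduce the augmented matrix:
R1 ← R1 / (-21).
R2 ← R2 + 3·R1.
R3 ← R3 + 6·R1.
R2 ← R2 / (6/7).
R1 ← R1 − 13/21·R2.
R3 ← R3 + 2/7·R2.
R3 reduces to 0 = 0, so the extra equation is consistent.
Reading off the reduced rows gives x_1 = 6, x_2 = 2.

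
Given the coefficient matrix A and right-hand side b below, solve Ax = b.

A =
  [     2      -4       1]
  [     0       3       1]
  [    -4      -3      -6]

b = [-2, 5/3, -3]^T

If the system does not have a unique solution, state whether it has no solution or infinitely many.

x_1 = -3, x_2 = -1/3, x_3 = 8/3

Row-reduce the augmented matrix:
R1 ← R1 / (2).
R3 ← R3 + 4·R1.
R2 ← R2 / (3).
R1 ← R1 + 2·R2.
R3 ← R3 + 11·R2.
R3 ← R3 / (-1/3).
R1 ← R1 − 7/6·R3.
R2 ← R2 − 1/3·R3.
Reading off the reduced rows gives x_1 = -3, x_2 = -1/3, x_3 = 8/3.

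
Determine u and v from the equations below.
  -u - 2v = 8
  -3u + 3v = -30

From equation 1: u = -8 − 2·v.
Substitute into equation 2 and solve: v = -6.
Then u = 4.

u = 4, v = -6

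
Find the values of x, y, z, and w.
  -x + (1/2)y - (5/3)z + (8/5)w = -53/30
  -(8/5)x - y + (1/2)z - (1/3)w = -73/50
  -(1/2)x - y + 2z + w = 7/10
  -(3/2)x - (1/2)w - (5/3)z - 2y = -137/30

x = 3/5, y = 1, z = 1, w = 0

Row-reduce the augmented matrix:
R1 ← R1 / (-1).
R2 ← R2 + 8/5·R1.
R3 ← R3 + 1/2·R1.
R4 ← R4 + 3/2·R1.
R2 ← R2 / (-9/5).
R1 ← R1 + 1/2·R2.
R3 ← R3 + 5/4·R2.
R4 ← R4 + 11/4·R2.
R3 ← R3 / (137/216).
R1 ← R1 − 85/108·R3.
R2 ← R2 + 95/54·R3.
R4 ← R4 + 865/216·R3.
R4 ← R4 / (21193/1370).
R1 ← R1 + 1454/411·R4.
R2 ← R2 − 15896/2055·R4.
R3 ← R3 − 2386/685·R4.
Reading off the reduced rows gives x = 3/5, y = 1, z = 1, w = 0.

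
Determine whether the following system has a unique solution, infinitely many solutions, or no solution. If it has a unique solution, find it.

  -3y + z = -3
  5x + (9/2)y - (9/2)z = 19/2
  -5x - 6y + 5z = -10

no solution

Row-reduce:
Swap R1 and R2.
R1 ← R1 / (5).
R3 ← R3 + 5·R1.
R2 ← R2 / (-3).
R1 ← R1 − 9/10·R2.
R3 ← R3 + 3/2·R2.
Row 3 reduces to 0 = 1, a contradiction. The system is inconsistent.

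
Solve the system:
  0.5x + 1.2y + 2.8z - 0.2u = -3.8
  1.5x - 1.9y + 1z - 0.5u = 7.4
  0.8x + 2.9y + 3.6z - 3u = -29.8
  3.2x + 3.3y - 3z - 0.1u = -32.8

Row-reduce the augmented matrix:
R1 ← R1 / (1/2).
R2 ← R2 − 3/2·R1.
R3 ← R3 − 4/5·R1.
R4 ← R4 − 16/5·R1.
R2 ← R2 / (-11/2).
R1 ← R1 − 12/5·R2.
R3 ← R3 − 49/50·R2.
R4 ← R4 + 219/50·R2.
R3 ← R3 / (-3023/1375).
R1 ← R1 − 652/275·R3.
R2 ← R2 − 74/55·R3.
R4 ← R4 + 20662/1375·R3.
R4 ← R4 / (291662/15115).
R1 ← R1 + 9756/3023·R4.
R2 ← R2 + 4980/3023·R4.
R3 ← R3 − 7321/6046·R4.
Reading off the reduced rows gives x = -2, y = -6, z = 2, u = 6.

x = -2, y = -6, z = 2, u = 6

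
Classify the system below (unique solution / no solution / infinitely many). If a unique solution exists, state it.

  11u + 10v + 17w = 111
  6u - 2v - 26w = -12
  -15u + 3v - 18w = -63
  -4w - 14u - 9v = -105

Row-reduce the augmented matrix:
R1 ← R1 / (11).
R2 ← R2 − 6·R1.
R3 ← R3 + 15·R1.
R4 ← R4 + 14·R1.
R2 ← R2 / (-82/11).
R1 ← R1 − 10/11·R2.
R3 ← R3 − 183/11·R2.
R4 ← R4 − 41/11·R2.
R3 ← R3 / (-3015/41).
R1 ← R1 + 113/41·R3.
R2 ← R2 − 194/41·R3.
R4 reduces to 0 = 0, so the extra equation is consistent.
Reading off the reduced rows gives u = 4, v = 5, w = 1.

u = 4, v = 5, w = 1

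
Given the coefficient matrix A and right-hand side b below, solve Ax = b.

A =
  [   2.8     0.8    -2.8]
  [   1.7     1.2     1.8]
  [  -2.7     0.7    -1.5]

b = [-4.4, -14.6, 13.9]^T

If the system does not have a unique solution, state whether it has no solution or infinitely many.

Row-reduce the augmented matrix:
R1 ← R1 / (14/5).
R2 ← R2 − 17/10·R1.
R3 ← R3 + 27/10·R1.
R2 ← R2 / (5/7).
R1 ← R1 − 2/7·R2.
R3 ← R3 − 103/70·R2.
R3 ← R3 / (-1141/100).
R1 ← R1 + 12/5·R3.
R2 ← R2 − 49/10·R3.
Reading off the reduced rows gives x_1 = -4, x_2 = -2, x_3 = -3.

x_1 = -4, x_2 = -2, x_3 = -3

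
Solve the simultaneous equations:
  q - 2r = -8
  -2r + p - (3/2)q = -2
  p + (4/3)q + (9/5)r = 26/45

Row-reduce the augmented matrix:
Swap R1 and R2.
R3 ← R3 − 1·R1.
R1 ← R1 + 3/2·R2.
R3 ← R3 − 17/6·R2.
R3 ← R3 / (142/15).
R1 ← R1 + 5·R3.
R2 ← R2 + 2·R3.
Reading off the reduced rows gives p = -2/3, q = -8/3, r = 8/3.

p = -2/3, q = -8/3, r = 8/3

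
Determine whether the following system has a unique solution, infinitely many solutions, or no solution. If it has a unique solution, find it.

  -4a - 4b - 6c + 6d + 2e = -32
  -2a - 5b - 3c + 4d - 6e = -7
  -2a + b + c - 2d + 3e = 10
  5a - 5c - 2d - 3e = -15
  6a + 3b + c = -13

infinitely many solutions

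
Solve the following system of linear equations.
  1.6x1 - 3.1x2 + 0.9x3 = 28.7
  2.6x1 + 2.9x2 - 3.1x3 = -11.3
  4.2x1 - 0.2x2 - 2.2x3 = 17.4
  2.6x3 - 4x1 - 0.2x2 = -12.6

x1 = 6, x2 = -5, x3 = 4

Row-reduce the augmented matrix:
R1 ← R1 / (8/5).
R2 ← R2 − 13/5·R1.
R3 ← R3 − 21/5·R1.
R4 ← R4 + 4·R1.
R2 ← R2 / (127/16).
R1 ← R1 + 31/16·R2.
R3 ← R3 − 127/16·R2.
R4 ← R4 + 159/20·R2.
Swap R3 and R4.
R3 ← R3 / (178/635).
R1 ← R1 + 70/127·R3.
R2 ← R2 + 73/127·R3.
R4 reduces to 0 = 0, so the extra equation is consistent.
Reading off the reduced rows gives x1 = 6, x2 = -5, x3 = 4.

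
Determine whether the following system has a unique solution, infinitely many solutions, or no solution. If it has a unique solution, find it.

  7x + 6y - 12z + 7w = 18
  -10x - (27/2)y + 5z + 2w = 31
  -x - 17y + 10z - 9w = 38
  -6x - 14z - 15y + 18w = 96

no solution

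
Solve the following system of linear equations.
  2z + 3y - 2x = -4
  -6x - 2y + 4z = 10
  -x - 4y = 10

Row-reduce:
R1 ← R1 / (-2).
R2 ← R2 + 6·R1.
R3 ← R3 + 1·R1.
R2 ← R2 / (-11).
R1 ← R1 + 3/2·R2.
R3 ← R3 + 11/2·R2.
Row 3 reduces to 0 = 1, a contradiction. The system is inconsistent.

no solution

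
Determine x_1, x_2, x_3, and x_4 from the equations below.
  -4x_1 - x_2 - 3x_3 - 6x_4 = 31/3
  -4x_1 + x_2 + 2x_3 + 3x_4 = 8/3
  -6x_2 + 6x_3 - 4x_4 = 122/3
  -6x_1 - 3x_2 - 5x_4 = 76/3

x_1 = -4/3, x_2 = -3, x_3 = 8/3, x_4 = -5/3

Row-reduce the augmented matrix:
R1 ← R1 / (-4).
R2 ← R2 + 4·R1.
R4 ← R4 + 6·R1.
R2 ← R2 / (2).
R1 ← R1 − 1/4·R2.
R3 ← R3 + 6·R2.
R4 ← R4 + 3/2·R2.
R3 ← R3 / (21).
R1 ← R1 − 1/8·R3.
R2 ← R2 − 5/2·R3.
R4 ← R4 − 33/4·R3.
R4 ← R4 / (12/7).
R1 ← R1 − 5/21·R4.
R2 ← R2 − 37/21·R4.
R3 ← R3 − 23/21·R4.
Reading off the reduced rows gives x_1 = -4/3, x_2 = -3, x_3 = 8/3, x_4 = -5/3.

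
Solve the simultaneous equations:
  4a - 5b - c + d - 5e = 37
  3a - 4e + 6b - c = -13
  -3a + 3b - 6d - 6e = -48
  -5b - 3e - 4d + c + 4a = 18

infinitely many solutions

Row-reduce:
R1 ← R1 / (4).
R2 ← R2 − 3·R1.
R3 ← R3 + 3·R1.
R4 ← R4 − 4·R1.
R2 ← R2 / (39/4).
R1 ← R1 + 5/4·R2.
R3 ← R3 + 3/4·R2.
R3 ← R3 / (-10/13).
R1 ← R1 + 11/39·R3.
R2 ← R2 + 1/39·R3.
R4 ← R4 − 2·R3.
R4 ← R4 / (-94/5).
R1 ← R1 − 21/10·R4.
R2 ← R2 − 1/10·R4.
R3 ← R3 − 69/10·R4.
Rank is 4 with 5 unknowns, leaving e free.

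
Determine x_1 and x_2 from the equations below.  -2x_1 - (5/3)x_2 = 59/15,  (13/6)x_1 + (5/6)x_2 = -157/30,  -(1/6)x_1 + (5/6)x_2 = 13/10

x_1 = -14/5, x_2 = 1

Row-reduce the augmented matrix:
R1 ← R1 / (-2).
R2 ← R2 − 13/6·R1.
R3 ← R3 + 1/6·R1.
R2 ← R2 / (-35/36).
R1 ← R1 − 5/6·R2.
R3 ← R3 − 35/36·R2.
R3 reduces to 0 = 0, so the extra equation is consistent.
Reading off the reduced rows gives x_1 = -14/5, x_2 = 1.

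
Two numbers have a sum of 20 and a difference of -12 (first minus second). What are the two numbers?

Let x = first number, y = second number.
  x + y = 20
  x - y = -12
From equation 1: x = 20 − y.
Substitute into equation 2 and solve: y = 16.
Then x = 4.

first number: 4, second number: 16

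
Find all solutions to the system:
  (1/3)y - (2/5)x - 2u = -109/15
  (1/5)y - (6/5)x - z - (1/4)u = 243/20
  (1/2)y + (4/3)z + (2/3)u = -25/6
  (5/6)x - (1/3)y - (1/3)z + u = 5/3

x = -6, y = 1, z = -6, u = 5

Row-reduce the augmented matrix:
R1 ← R1 / (-2/5).
R2 ← R2 + 6/5·R1.
R4 ← R4 − 5/6·R1.
R2 ← R2 / (-4/5).
R1 ← R1 + 5/6·R2.
R3 ← R3 − 1/2·R2.
R4 ← R4 − 13/36·R2.
R3 ← R3 / (17/24).
R1 ← R1 − 25/24·R3.
R2 ← R2 − 5/4·R3.
R4 ← R4 + 113/144·R3.
R4 ← R4 / (2539/612).
R1 ← R1 + 370/51·R4.
R2 ← R2 + 250/17·R4.
R3 ← R3 − 409/68·R4.
Reading off the reduced rows gives x = -6, y = 1, z = -6, u = 5.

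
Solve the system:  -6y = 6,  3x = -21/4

x = -7/4, y = -1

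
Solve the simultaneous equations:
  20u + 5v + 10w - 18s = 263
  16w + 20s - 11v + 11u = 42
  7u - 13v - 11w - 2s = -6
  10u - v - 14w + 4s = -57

Row-reduce the augmented matrix:
R1 ← R1 / (20).
R2 ← R2 − 11·R1.
R3 ← R3 − 7·R1.
R4 ← R4 − 10·R1.
R2 ← R2 / (-55/4).
R1 ← R1 − 1/4·R2.
R3 ← R3 + 59/4·R2.
R4 ← R4 + 7/2·R2.
R3 ← R3 / (-1417/55).
R1 ← R1 − 38/55·R3.
R2 ← R2 + 42/55·R3.
R4 ← R4 + 1192/55·R3.
R4 ← R4 / (203718/7085).
R1 ← R1 + 7802/7085·R4.
R2 ← R2 + 9574/7085·R4.
R3 ← R3 − 7638/7085·R4.
Reading off the reduced rows gives u = 5, v = -1, w = 6, s = -6.

u = 5, v = -1, w = 6, s = -6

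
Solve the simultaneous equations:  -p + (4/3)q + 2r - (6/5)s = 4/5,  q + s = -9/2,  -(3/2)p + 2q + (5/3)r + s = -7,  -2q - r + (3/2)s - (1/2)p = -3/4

p = 3, q = -3, r = 3, s = -3/2

Row-reduce the augmented matrix:
R1 ← R1 / (-1).
R3 ← R3 + 3/2·R1.
R4 ← R4 + 1/2·R1.
R1 ← R1 + 4/3·R2.
R4 ← R4 + 8/3·R2.
R3 ← R3 / (-4/3).
R1 ← R1 + 2·R3.
R4 ← R4 + 2·R3.
R4 ← R4 / (17/30).
R1 ← R1 + 5/3·R4.
R2 ← R2 − 1·R4.
R3 ← R3 + 21/10·R4.
Reading off the reduced rows gives p = 3, q = -3, r = 3, s = -3/2.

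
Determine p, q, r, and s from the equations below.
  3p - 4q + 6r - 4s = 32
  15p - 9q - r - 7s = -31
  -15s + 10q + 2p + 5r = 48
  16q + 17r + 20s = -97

Row-reduce the augmented matrix:
R1 ← R1 / (3).
R2 ← R2 − 15·R1.
R3 ← R3 − 2·R1.
R2 ← R2 / (11).
R1 ← R1 + 4/3·R2.
R3 ← R3 − 38/3·R2.
R4 ← R4 − 16·R2.
R3 ← R3 / (1211/33).
R1 ← R1 + 58/33·R3.
R2 ← R2 + 31/11·R3.
R4 ← R4 − 683/11·R3.
R4 ← R4 / (57265/1211).
R1 ← R1 + 1290/1211·R4.
R2 ← R2 + 1108/1211·R4.
R3 ← R3 + 901/1211·R4.
Reading off the reduced rows gives p = -6, q = -3, r = 3, s = -5.

p = -6, q = -3, r = 3, s = -5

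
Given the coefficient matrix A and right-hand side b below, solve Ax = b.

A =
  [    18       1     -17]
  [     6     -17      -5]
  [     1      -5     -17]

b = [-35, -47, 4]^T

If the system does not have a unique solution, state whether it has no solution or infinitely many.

x_1 = -3, x_2 = 2, x_3 = -1

Row-reduce the augmented matrix:
R1 ← R1 / (18).
R2 ← R2 − 6·R1.
R3 ← R3 − 1·R1.
R2 ← R2 / (-52/3).
R1 ← R1 − 1/18·R2.
R3 ← R3 + 91/18·R2.
R3 ← R3 / (-65/4).
R1 ← R1 + 49/52·R3.
R2 ← R2 + 1/26·R3.
Reading off the reduced rows gives x_1 = -3, x_2 = 2, x_3 = -1.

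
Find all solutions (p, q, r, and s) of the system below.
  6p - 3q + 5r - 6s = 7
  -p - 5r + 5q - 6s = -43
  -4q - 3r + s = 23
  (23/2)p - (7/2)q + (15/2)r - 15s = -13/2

no solution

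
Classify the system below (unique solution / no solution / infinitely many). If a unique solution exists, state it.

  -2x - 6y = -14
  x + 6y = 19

From equation 2: x = 19 − 6·y.
Substitute into equation 1 and solve: y = 4.
Then x = -5.

x = -5, y = 4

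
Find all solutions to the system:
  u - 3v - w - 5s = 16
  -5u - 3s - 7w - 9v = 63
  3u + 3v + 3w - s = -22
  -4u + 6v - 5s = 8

no solution

Row-reduce:
R2 ← R2 + 5·R1.
R3 ← R3 − 3·R1.
R4 ← R4 + 4·R1.
R2 ← R2 / (-24).
R1 ← R1 + 3·R2.
R3 ← R3 − 12·R2.
R4 ← R4 + 6·R2.
Swap R3 and R4.
R3 ← R3 / (-1).
R1 ← R1 − 1/2·R3.
R2 ← R2 − 1/2·R3.
Row 4 reduces to 0 = 3/2, a contradiction. The system is inconsistent.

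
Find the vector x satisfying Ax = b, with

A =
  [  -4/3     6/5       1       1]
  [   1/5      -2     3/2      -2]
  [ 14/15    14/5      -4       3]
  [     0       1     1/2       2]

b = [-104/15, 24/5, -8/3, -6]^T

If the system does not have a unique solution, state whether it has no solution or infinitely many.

infinitely many solutions

Row-reduce:
R1 ← R1 / (-4/3).
R2 ← R2 − 1/5·R1.
R3 ← R3 − 14/15·R1.
R2 ← R2 / (-91/50).
R1 ← R1 + 9/10·R2.
R3 ← R3 − 91/25·R2.
R4 ← R4 − 1·R2.
Swap R3 and R4.
R3 ← R3 / (128/91).
R1 ← R1 + 285/182·R3.
R2 ← R2 + 165/182·R3.
Rank is 3 with 4 unknowns, leaving x_4 free.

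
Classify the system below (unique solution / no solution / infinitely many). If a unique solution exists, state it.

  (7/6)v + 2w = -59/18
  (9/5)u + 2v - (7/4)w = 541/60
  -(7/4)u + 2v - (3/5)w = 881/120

Row-reduce the augmented matrix:
Swap R1 and R2.
R1 ← R1 / (9/5).
R3 ← R3 + 7/4·R1.
R2 ← R2 / (7/6).
R1 ← R1 − 10/9·R2.
R3 ← R3 − 71/18·R2.
R3 ← R3 / (-45679/5040).
R1 ← R1 + 725/252·R3.
R2 ← R2 − 12/7·R3.
Reading off the reduced rows gives u = -1/2, v = 7/3, w = -3.

u = -1/2, v = 7/3, w = -3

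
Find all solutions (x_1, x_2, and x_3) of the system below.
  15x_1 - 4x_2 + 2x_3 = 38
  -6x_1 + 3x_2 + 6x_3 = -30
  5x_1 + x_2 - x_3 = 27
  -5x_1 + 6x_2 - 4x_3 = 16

x_1 = 4, x_2 = 4, x_3 = -3

Row-reduce the augmented matrix:
R1 ← R1 / (15).
R2 ← R2 + 6·R1.
R3 ← R3 − 5·R1.
R4 ← R4 + 5·R1.
R2 ← R2 / (7/5).
R1 ← R1 + 4/15·R2.
R3 ← R3 − 7/3·R2.
R4 ← R4 − 14/3·R2.
R3 ← R3 / (-13).
R1 ← R1 − 10/7·R3.
R2 ← R2 − 34/7·R3.
R4 ← R4 + 26·R3.
R4 reduces to 0 = 0, so the extra equation is consistent.
Reading off the reduced rows gives x_1 = 4, x_2 = 4, x_3 = -3.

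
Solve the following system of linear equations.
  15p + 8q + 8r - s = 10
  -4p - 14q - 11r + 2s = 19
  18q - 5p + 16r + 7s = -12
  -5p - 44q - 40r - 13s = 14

infinitely many solutions

Row-reduce:
R1 ← R1 / (15).
R2 ← R2 + 4·R1.
R3 ← R3 + 5·R1.
R4 ← R4 + 5·R1.
R2 ← R2 / (-178/15).
R1 ← R1 − 8/15·R2.
R3 ← R3 − 62/3·R2.
R4 ← R4 + 124/3·R2.
R3 ← R3 / (287/89).
R1 ← R1 − 12/89·R3.
R2 ← R2 − 133/178·R3.
R4 ← R4 + 574/89·R3.
Rank is 3 with 4 unknowns, leaving s free.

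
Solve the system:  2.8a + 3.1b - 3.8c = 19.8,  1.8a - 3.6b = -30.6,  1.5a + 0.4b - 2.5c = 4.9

a = -5, b = 6, c = -4

Row-reduce the augmented matrix:
R1 ← R1 / (14/5).
R2 ← R2 − 9/5·R1.
R3 ← R3 − 3/2·R1.
R2 ← R2 / (-783/140).
R1 ← R1 − 31/28·R2.
R3 ← R3 + 353/280·R2.
R3 ← R3 / (-883/870).
R1 ← R1 + 76/87·R3.
R2 ← R2 + 38/87·R3.
Reading off the reduced rows gives a = -5, b = 6, c = -4.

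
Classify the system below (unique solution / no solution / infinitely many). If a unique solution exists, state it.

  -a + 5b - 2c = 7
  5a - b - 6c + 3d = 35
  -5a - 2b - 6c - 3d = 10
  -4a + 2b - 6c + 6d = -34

a = 6, b = 1, c = -4, d = -6

Row-reduce the augmented matrix:
R1 ← R1 / (-1).
R2 ← R2 − 5·R1.
R3 ← R3 + 5·R1.
R4 ← R4 + 4·R1.
R2 ← R2 / (24).
R1 ← R1 + 5·R2.
R3 ← R3 + 27·R2.
R4 ← R4 + 18·R2.
R3 ← R3 / (-14).
R1 ← R1 + 4/3·R3.
R2 ← R2 + 2/3·R3.
R4 ← R4 + 10·R3.
R4 ← R4 / (447/56).
R1 ← R1 − 33/56·R4.
R2 ← R2 − 3/28·R4.
R3 ← R3 + 3/112·R4.
Reading off the reduced rows gives a = 6, b = 1, c = -4, d = -6.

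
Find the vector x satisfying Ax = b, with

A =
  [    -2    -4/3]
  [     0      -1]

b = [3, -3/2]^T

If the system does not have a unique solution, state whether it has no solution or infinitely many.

x_1 = -5/2, x_2 = 3/2

Row-reduce the augmented matrix:
R1 ← R1 / (-2).
R2 ← R2 / (-1).
R1 ← R1 − 2/3·R2.
Reading off the reduced rows gives x_1 = -5/2, x_2 = 3/2.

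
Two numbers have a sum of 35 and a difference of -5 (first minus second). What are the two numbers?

Let x = first number, y = second number.
  x + y = 35
  -y + x = -5
From equation 1: x = 35 − y.
Substitute into equation 2 and solve: y = 20.
Then x = 15.

first number: 15, second number: 20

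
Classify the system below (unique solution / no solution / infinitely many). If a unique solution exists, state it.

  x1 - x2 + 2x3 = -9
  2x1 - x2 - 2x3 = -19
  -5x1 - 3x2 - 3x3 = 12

x1 = -6, x2 = 5, x3 = 1

Row-reduce the augmented matrix:
R2 ← R2 − 2·R1.
R3 ← R3 + 5·R1.
R1 ← R1 + 1·R2.
R3 ← R3 + 8·R2.
R3 ← R3 / (-41).
R1 ← R1 + 4·R3.
R2 ← R2 + 6·R3.
Reading off the reduced rows gives x1 = -6, x2 = 5, x3 = 1.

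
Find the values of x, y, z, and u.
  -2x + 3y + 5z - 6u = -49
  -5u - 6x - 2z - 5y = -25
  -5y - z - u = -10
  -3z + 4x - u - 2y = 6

x = 0, y = 2, z = -5, u = 5

Row-reduce the augmented matrix:
R1 ← R1 / (-2).
R2 ← R2 + 6·R1.
R4 ← R4 − 4·R1.
R2 ← R2 / (-14).
R1 ← R1 + 3/2·R2.
R3 ← R3 + 5·R2.
R4 ← R4 − 4·R2.
R3 ← R3 / (71/14).
R1 ← R1 + 19/28·R3.
R2 ← R2 − 17/14·R3.
R4 ← R4 − 15/7·R3.
R4 ← R4 / (-490/71).
R1 ← R1 − 121/142·R4.
R2 ← R2 − 30/71·R4.
R3 ← R3 + 79/71·R4.
Reading off the reduced rows gives x = 0, y = 2, z = -5, u = 5.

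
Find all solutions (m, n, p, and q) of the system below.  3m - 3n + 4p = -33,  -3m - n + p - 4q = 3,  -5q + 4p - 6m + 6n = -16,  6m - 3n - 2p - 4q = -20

m = -5, n = -2, p = -6, q = 2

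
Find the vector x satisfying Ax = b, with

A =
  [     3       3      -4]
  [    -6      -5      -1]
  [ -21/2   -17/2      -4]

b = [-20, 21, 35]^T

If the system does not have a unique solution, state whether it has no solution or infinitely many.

no solution

Row-reduce:
R1 ← R1 / (3).
R2 ← R2 + 6·R1.
R3 ← R3 + 21/2·R1.
R1 ← R1 − 1·R2.
R3 ← R3 − 2·R2.
Row 3 reduces to 0 = 3, a contradiction. The system is inconsistent.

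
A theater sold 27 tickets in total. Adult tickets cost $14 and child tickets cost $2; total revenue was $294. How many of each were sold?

adult tickets: 20, child tickets: 7

Let a = adult tickets, c = child tickets.
  a + c = 27
  14a + 2c = 294
Row-reduce the augmented matrix:
R2 ← R2 − 14·R1.
R2 ← R2 / (-12).
R1 ← R1 − 1·R2.
Reading off the reduced rows gives a = 20, c = 7.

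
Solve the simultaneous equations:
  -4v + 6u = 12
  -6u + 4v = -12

infinitely many solutions

Row-reduce:
R1 ← R1 / (6).
R2 ← R2 + 6·R1.
Rank is 1 with 2 unknowns, leaving v free.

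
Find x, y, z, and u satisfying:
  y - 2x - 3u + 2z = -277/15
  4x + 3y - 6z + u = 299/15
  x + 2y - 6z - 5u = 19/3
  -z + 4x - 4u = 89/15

x = 7/3, y = -3, z = -3, u = 8/5

Row-reduce the augmented matrix:
R1 ← R1 / (-2).
R2 ← R2 − 4·R1.
R3 ← R3 − 1·R1.
R4 ← R4 − 4·R1.
R2 ← R2 / (5).
R1 ← R1 + 1/2·R2.
R3 ← R3 − 5/2·R2.
R4 ← R4 − 2·R2.
R3 ← R3 / (-4).
R1 ← R1 + 6/5·R3.
R2 ← R2 + 2/5·R3.
R4 ← R4 − 19/5·R3.
R4 ← R4 / (-59/5).
R1 ← R1 − 11/5·R4.
R2 ← R2 + 3/5·R4.
R3 ← R3 − 1·R4.
Reading off the reduced rows gives x = 7/3, y = -3, z = -3, u = 8/5.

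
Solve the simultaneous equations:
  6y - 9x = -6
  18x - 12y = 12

infinitely many solutions

Row-reduce:
R1 ← R1 / (-9).
R2 ← R2 − 18·R1.
Rank is 1 with 2 unknowns, leaving y free.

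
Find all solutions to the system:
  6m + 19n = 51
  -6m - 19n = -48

no solution

Row-reduce:
R1 ← R1 / (6).
R2 ← R2 + 6·R1.
Row 2 reduces to 0 = 3, a contradiction. The system is inconsistent.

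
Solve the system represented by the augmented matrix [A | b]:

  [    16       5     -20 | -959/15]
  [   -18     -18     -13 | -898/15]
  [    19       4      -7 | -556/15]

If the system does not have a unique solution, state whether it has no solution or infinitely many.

x_1 = -8/5, x_2 = 3, x_3 = 8/3

Row-reduce the augmented matrix:
R1 ← R1 / (16).
R2 ← R2 + 18·R1.
R3 ← R3 − 19·R1.
R2 ← R2 / (-99/8).
R1 ← R1 − 5/16·R2.
R3 ← R3 + 31/16·R2.
R3 ← R3 / (4417/198).
R1 ← R1 + 425/198·R3.
R2 ← R2 − 284/99·R3.
Reading off the reduced rows gives x_1 = -8/5, x_2 = 3, x_3 = 8/3.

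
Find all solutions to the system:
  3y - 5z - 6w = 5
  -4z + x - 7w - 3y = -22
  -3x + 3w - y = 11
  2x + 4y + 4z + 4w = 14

no solution

Row-reduce:
Swap R1 and R2.
R3 ← R3 + 3·R1.
R4 ← R4 − 2·R1.
R2 ← R2 / (3).
R1 ← R1 + 3·R2.
R3 ← R3 + 10·R2.
R4 ← R4 − 10·R2.
R3 ← R3 / (-86/3).
R1 ← R1 + 9·R3.
R2 ← R2 + 5/3·R3.
R4 ← R4 − 86/3·R3.
Row 4 reduces to 0 = 3, a contradiction. The system is inconsistent.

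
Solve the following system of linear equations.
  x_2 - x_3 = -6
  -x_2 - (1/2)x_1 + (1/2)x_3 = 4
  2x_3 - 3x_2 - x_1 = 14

infinitely many solutions

Row-reduce:
Swap R1 and R2.
R1 ← R1 / (-1/2).
R3 ← R3 + 1·R1.
R1 ← R1 − 2·R2.
R3 ← R3 + 1·R2.
Rank is 2 with 3 unknowns, leaving x_3 free.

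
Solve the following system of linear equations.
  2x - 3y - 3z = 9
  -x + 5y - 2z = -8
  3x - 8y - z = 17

Row-reduce:
R1 ← R1 / (2).
R2 ← R2 + 1·R1.
R3 ← R3 − 3·R1.
R2 ← R2 / (7/2).
R1 ← R1 + 3/2·R2.
R3 ← R3 + 7/2·R2.
Rank is 2 with 3 unknowns, leaving z free.

infinitely many solutions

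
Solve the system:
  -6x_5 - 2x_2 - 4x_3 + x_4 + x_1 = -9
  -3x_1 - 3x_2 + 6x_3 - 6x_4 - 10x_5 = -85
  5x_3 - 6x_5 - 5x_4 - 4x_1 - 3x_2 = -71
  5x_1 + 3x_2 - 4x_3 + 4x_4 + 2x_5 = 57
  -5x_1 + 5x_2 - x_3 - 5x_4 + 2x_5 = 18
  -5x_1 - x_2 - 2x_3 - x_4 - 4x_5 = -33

x_1 = 5, x_2 = 4, x_3 = -5, x_4 = -2, x_5 = 4

Row-reduce the augmented matrix:
R2 ← R2 + 3·R1.
R3 ← R3 + 4·R1.
R4 ← R4 − 5·R1.
R5 ← R5 + 5·R1.
R6 ← R6 + 5·R1.
R2 ← R2 / (-9).
R1 ← R1 + 2·R2.
R3 ← R3 + 11·R2.
R4 ← R4 − 13·R2.
R5 ← R5 + 5·R2.
R6 ← R6 + 11·R2.
R3 ← R3 / (-11/3).
R1 ← R1 + 8/3·R3.
R2 ← R2 − 2/3·R3.
R4 ← R4 − 22/3·R3.
R5 ← R5 + 53/3·R3.
R6 ← R6 + 44/3·R3.
Swap R4 and R5.
R4 ← R4 / (-123/11).
R1 ← R1 + 3/11·R4.
R2 ← R2 − 9/11·R4.
R3 ← R3 + 8/11·R4.
R6 ← R6 + 3·R4.
Swap R5 and R6.
R5 ← R5 / (-968/123).
R1 ← R1 + 84/41·R5.
R2 ← R2 − 182/123·R5.
R3 ← R3 − 362/369·R5.
R4 ← R4 − 1082/369·R5.
R6 reduces to 0 = 0, so the extra equation is consistent.
Reading off the reduced rows gives x_1 = 5, x_2 = 4, x_3 = -5, x_4 = -2, x_5 = 4.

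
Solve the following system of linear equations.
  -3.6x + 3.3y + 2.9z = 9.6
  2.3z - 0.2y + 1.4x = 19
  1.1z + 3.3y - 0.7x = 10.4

Row-reduce the augmented matrix:
R1 ← R1 / (-18/5).
R2 ← R2 − 7/5·R1.
R3 ← R3 + 7/10·R1.
R2 ← R2 / (13/12).
R1 ← R1 + 11/12·R2.
R3 ← R3 − 319/120·R2.
R3 ← R3 / (-30713/3900).
R1 ← R1 − 817/390·R3.
R2 ← R2 − 617/195·R3.
Reading off the reduced rows gives x = 4, y = 2, z = 6.

x = 4, y = 2, z = 6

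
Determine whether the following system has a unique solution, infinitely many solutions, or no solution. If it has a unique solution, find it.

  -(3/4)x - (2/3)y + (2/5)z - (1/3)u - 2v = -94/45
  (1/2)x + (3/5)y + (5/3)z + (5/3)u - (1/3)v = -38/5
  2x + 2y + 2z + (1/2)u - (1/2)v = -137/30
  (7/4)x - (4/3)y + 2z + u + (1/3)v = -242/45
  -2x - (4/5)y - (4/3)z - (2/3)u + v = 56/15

x = 4/5, y = 0, z = -7/3, u = -7/3, v = 2/3

Row-reduce the augmented matrix:
R1 ← R1 / (-3/4).
R2 ← R2 − 1/2·R1.
R3 ← R3 − 2·R1.
R4 ← R4 − 7/4·R1.
R5 ← R5 + 2·R1.
R2 ← R2 / (7/45).
R1 ← R1 − 8/9·R2.
R3 ← R3 − 2/9·R2.
R4 ← R4 + 26/9·R2.
R5 ← R5 − 44/45·R2.
R3 ← R3 / (32/105).
R1 ← R1 + 1216/105·R3.
R2 ← R2 − 87/7·R3.
R4 ← R4 − 4078/105·R3.
R5 ← R5 + 1528/105·R3.
R4 ← R4 / (32599/96).
R1 ← R1 + 101·R4.
R2 ← R2 − 6995/64·R4.
R3 ← R3 + 515/64·R4.
R5 ← R5 + 3023/24·R4.
R5 ← R5 / (67345/32599).
R1 ← R1 − 44468/32599·R5.
R2 ← R2 + 11315/65198·R5.
R3 ← R3 + 113345/65198·R5.
R4 ← R4 − 38849/32599·R5.
Reading off the reduced rows gives x = 4/5, y = 0, z = -7/3, u = -7/3, v = 2/3.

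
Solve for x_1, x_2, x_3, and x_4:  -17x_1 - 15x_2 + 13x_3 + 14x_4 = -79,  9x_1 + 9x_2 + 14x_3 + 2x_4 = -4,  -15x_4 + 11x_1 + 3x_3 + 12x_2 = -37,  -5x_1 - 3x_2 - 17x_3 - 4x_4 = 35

x_1 = 4, x_2 = 2, x_3 = -5, x_4 = 6

Row-reduce the augmented matrix:
R1 ← R1 / (-17).
R2 ← R2 − 9·R1.
R3 ← R3 − 11·R1.
R4 ← R4 + 5·R1.
R2 ← R2 / (18/17).
R1 ← R1 − 15/17·R2.
R3 ← R3 − 39/17·R2.
R4 ← R4 − 24/17·R2.
R3 ← R3 / (-203/6).
R1 ← R1 + 109/6·R3.
R2 ← R2 − 355/18·R3.
R4 ← R4 + 146/3·R3.
R4 ← R4 / (3494/203).
R1 ← R1 − 1111/203·R4.
R2 ← R2 + 3935/609·R4.
R3 ← R3 − 158/203·R4.
Reading off the reduced rows gives x_1 = 4, x_2 = 2, x_3 = -5, x_4 = 6.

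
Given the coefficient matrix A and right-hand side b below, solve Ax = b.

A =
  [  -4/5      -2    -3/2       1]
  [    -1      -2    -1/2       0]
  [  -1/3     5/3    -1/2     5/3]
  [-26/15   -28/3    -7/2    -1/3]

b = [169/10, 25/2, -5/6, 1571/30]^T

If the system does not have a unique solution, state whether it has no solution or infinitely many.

infinitely many solutions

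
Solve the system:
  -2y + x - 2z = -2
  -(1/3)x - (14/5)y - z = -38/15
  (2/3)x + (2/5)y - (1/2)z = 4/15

infinitely many solutions

Row-reduce:
R2 ← R2 + 1/3·R1.
R3 ← R3 − 2/3·R1.
R2 ← R2 / (-52/15).
R1 ← R1 + 2·R2.
R3 ← R3 − 26/15·R2.
Rank is 2 with 3 unknowns, leaving z free.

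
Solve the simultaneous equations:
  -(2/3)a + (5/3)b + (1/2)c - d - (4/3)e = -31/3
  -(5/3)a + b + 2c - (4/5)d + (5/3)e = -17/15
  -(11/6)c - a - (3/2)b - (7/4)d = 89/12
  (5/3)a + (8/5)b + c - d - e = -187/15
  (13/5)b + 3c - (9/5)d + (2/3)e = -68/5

infinitely many solutions

Row-reduce:
R1 ← R1 / (-2/3).
R2 ← R2 + 5/3·R1.
R3 ← R3 + 1·R1.
R4 ← R4 − 5/3·R1.
R2 ← R2 / (-19/6).
R1 ← R1 + 5/2·R2.
R3 ← R3 + 4·R2.
R4 ← R4 − 173/30·R2.
R5 ← R5 − 13/5·R2.
R3 ← R3 / (-805/228).
R1 ← R1 + 51/38·R3.
R2 ← R2 + 9/38·R3.
R4 ← R4 − 687/190·R3.
R5 ← R5 − 687/190·R3.
R4 ← R4 / (-115089/40250).
R1 ← R1 − 8607/8050·R4.
R2 ← R2 + 3027/8050·R4.
R3 ← R3 − 2733/4025·R4.
R5 ← R5 + 115089/40250·R4.
Rank is 4 with 5 unknowns, leaving e free.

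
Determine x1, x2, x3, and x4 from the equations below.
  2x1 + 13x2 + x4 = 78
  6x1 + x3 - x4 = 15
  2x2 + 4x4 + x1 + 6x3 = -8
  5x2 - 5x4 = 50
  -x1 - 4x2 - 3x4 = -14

x1 = 2, x2 = 6, x3 = -1, x4 = -4

Row-reduce the augmented matrix:
R1 ← R1 / (2).
R2 ← R2 − 6·R1.
R3 ← R3 − 1·R1.
R5 ← R5 + 1·R1.
R2 ← R2 / (-39).
R1 ← R1 − 13/2·R2.
R3 ← R3 + 9/2·R2.
R4 ← R4 − 5·R2.
R5 ← R5 − 5/2·R2.
R3 ← R3 / (153/26).
R1 ← R1 − 1/6·R3.
R2 ← R2 + 1/39·R3.
R4 ← R4 − 5/39·R3.
R5 ← R5 − 5/78·R3.
R4 ← R4 / (-2570/459).
R1 ← R1 + 128/459·R4.
R2 ← R2 − 55/459·R4.
R3 ← R3 − 103/153·R4.
R5 ← R5 + 1285/459·R4.
R5 reduces to 0 = 0, so the extra equation is consistent.
Reading off the reduced rows gives x1 = 2, x2 = 6, x3 = -1, x4 = -4.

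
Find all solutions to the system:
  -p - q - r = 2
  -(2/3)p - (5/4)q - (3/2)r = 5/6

infinitely many solutions

Row-reduce:
R1 ← R1 / (-1).
R2 ← R2 + 2/3·R1.
R2 ← R2 / (-7/12).
R1 ← R1 − 1·R2.
Rank is 2 with 3 unknowns, leaving r free.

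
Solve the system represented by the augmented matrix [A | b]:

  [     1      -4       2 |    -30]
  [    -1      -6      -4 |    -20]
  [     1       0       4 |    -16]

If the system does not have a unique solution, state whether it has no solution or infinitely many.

x_1 = 4, x_2 = 6, x_3 = -5

Row-reduce the augmented matrix:
R2 ← R2 + 1·R1.
R3 ← R3 − 1·R1.
R2 ← R2 / (-10).
R1 ← R1 + 4·R2.
R3 ← R3 − 4·R2.
R3 ← R3 / (6/5).
R1 ← R1 − 14/5·R3.
R2 ← R2 − 1/5·R3.
Reading off the reduced rows gives x_1 = 4, x_2 = 6, x_3 = -5.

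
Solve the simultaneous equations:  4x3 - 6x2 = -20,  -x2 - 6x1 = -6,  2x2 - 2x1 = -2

x1 = 1, x2 = 0, x3 = -5

Row-reduce the augmented matrix:
Swap R1 and R2.
R1 ← R1 / (-6).
R3 ← R3 + 2·R1.
R2 ← R2 / (-6).
R1 ← R1 − 1/6·R2.
R3 ← R3 − 7/3·R2.
R3 ← R3 / (14/9).
R1 ← R1 − 1/9·R3.
R2 ← R2 + 2/3·R3.
Reading off the reduced rows gives x1 = 1, x2 = 0, x3 = -5.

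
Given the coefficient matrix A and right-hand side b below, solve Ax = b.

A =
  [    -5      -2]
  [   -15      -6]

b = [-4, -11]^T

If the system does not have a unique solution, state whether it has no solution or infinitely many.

no solution

Row-reduce:
R1 ← R1 / (-5).
R2 ← R2 + 15·R1.
Row 2 reduces to 0 = 1, a contradiction. The system is inconsistent.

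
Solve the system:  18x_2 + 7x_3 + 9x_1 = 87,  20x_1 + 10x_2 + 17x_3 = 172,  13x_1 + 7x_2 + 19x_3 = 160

Row-reduce the augmented matrix:
R1 ← R1 / (9).
R2 ← R2 − 20·R1.
R3 ← R3 − 13·R1.
R2 ← R2 / (-30).
R1 ← R1 − 2·R2.
R3 ← R3 + 19·R2.
R3 ← R3 / (2153/270).
R1 ← R1 − 118/135·R3.
R2 ← R2 + 13/270·R3.
Reading off the reduced rows gives x_1 = 3, x_2 = 1, x_3 = 6.

x_1 = 3, x_2 = 1, x_3 = 6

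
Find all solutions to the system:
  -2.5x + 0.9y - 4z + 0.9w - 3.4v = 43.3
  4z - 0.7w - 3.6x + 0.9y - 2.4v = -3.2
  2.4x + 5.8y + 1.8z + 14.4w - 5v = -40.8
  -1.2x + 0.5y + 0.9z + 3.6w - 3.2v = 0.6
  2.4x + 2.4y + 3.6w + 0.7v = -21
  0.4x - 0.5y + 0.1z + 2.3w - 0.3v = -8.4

x = -1, y = 0, z = -6, w = -4, v = -6

Row-reduce the augmented matrix:
R1 ← R1 / (-5/2).
R2 ← R2 + 18/5·R1.
R3 ← R3 − 12/5·R1.
R4 ← R4 + 6/5·R1.
R5 ← R5 − 12/5·R1.
R6 ← R6 − 2/5·R1.
R2 ← R2 / (-99/250).
R1 ← R1 + 9/25·R2.
R3 ← R3 − 833/125·R2.
R4 ← R4 − 17/250·R2.
R5 ← R5 − 408/125·R2.
R6 ← R6 + 89/250·R2.
R3 ← R3 / (80291/495).
R1 ← R1 + 80/11·R3.
R2 ← R2 + 2440/99·R3.
R4 ← R4 − 4451/990·R3.
R5 ← R5 − 2528/33·R3.
R6 ← R6 + 9221/990·R3.
R4 ← R4 / (1338126/401455).
R1 ← R1 − 50816/80291·R4.
R2 ← R2 − 181131/80291·R4.
R3 ← R3 + 9071/80291·R4.
R5 ← R5 + 1338126/401455·R4.
R6 ← R6 − 511631/160582·R4.
Swap R5 and R6.
R5 ← R5 / (22281157/26762520).
R1 ← R1 − 667454/669063·R5.
R2 ← R2 − 203103/892084·R5.
R3 ← R3 − 368491/2676252·R5.
R4 ← R4 + 1665701/2676252·R5.
R6 reduces to 0 = 0, so the extra equation is consistent.
Reading off the reduced rows gives x = -1, y = 0, z = -6, w = -4, v = -6.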